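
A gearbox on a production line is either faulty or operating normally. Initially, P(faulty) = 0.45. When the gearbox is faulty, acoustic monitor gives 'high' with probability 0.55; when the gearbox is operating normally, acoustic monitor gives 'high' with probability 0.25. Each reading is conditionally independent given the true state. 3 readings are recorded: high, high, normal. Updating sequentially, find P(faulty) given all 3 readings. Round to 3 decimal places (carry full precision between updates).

After 'high': P(faulty) = 0.55·0.4500 / (0.55·0.4500 + 0.25·0.5500) ≈ 0.6429
After 'high': P(faulty) = 0.55·0.6429 / (0.55·0.6429 + 0.25·0.3571) ≈ 0.7984
After 'normal': P(faulty) = 0.45·0.7984 / (0.45·0.7984 + 0.75·0.2016) ≈ 0.7038

0.704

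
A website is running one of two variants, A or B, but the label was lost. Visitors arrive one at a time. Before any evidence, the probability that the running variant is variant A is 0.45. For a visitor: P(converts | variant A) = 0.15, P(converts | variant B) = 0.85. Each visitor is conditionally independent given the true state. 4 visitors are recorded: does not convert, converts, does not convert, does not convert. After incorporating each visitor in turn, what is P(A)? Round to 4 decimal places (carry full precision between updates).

After 'does not convert': P(A) = 0.85·0.4500 / (0.85·0.4500 + 0.15·0.5500) ≈ 0.8226
After 'converts': P(A) = 0.15·0.8226 / (0.15·0.8226 + 0.85·0.1774) ≈ 0.4500
After 'does not convert': P(A) = 0.85·0.4500 / (0.85·0.4500 + 0.15·0.5500) ≈ 0.8226
After 'does not convert': P(A) = 0.85·0.8226 / (0.85·0.8226 + 0.15·0.1774) ≈ 0.9633

0.9633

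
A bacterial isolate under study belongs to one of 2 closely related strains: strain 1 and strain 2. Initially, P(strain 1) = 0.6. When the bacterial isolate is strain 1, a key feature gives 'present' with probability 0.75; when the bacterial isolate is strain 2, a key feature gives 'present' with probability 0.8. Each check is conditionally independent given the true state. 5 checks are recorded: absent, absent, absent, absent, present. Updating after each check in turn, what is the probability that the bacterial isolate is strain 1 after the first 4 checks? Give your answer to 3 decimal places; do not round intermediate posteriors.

0.786

Apply Bayes' rule sequentially, carrying P(strain 1) forward.
After 'absent': P(strain 1) = 0.25·0.6000 / (0.25·0.6000 + 0.2·0.4000) ≈ 0.6522
After 'absent': P(strain 1) = 0.25·0.6522 / (0.25·0.6522 + 0.2·0.3478) ≈ 0.7009
After 'absent': P(strain 1) = 0.25·0.7009 / (0.25·0.7009 + 0.2·0.2991) ≈ 0.7455
After 'absent': P(strain 1) = 0.25·0.7455 / (0.25·0.7455 + 0.2·0.2545) ≈ 0.7855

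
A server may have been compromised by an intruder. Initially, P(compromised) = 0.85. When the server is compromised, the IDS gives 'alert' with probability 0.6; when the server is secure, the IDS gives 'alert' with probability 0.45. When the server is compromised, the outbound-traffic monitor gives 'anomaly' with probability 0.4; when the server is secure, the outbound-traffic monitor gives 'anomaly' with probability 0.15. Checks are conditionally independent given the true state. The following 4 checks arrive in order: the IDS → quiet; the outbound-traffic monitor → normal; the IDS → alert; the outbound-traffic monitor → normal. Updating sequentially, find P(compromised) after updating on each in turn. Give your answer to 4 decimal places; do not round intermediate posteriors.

Each posterior becomes the prior for the next update.
After the IDS='quiet': P(compromised) = 0.4·0.8500 / (0.4·0.8500 + 0.55·0.1500) ≈ 0.8047
After the outbound-traffic monitor='normal': P(compromised) = 0.6·0.8047 / (0.6·0.8047 + 0.85·0.1953) ≈ 0.7442
After the IDS='alert': P(compromised) = 0.6·0.7442 / (0.6·0.7442 + 0.45·0.2558) ≈ 0.7950
After the outbound-traffic monitor='normal': P(compromised) = 0.6·0.7950 / (0.6·0.7950 + 0.85·0.2050) ≈ 0.7325

0.7325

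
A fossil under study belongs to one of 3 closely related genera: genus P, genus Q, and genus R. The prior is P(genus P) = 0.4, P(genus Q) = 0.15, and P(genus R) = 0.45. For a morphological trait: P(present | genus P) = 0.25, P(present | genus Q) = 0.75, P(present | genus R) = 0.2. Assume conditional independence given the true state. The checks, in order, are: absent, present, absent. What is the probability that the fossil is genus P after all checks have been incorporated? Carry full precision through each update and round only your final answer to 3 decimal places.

0.465

After 'absent': normaliser = 0.75·0.4000 + 0.25·0.1500 + 0.8·0.4500; P(genus P) ≈ 0.4301, P(genus Q) ≈ 0.0538, P(genus R) ≈ 0.5161
After 'present': normaliser = 0.25·0.4301 + 0.75·0.0538 + 0.2·0.5161; P(genus P) ≈ 0.4283, P(genus Q) ≈ 0.1606, P(genus R) ≈ 0.4111
After 'absent': normaliser = 0.75·0.4283 + 0.25·0.1606 + 0.8·0.4111; P(genus P) ≈ 0.4653, P(genus Q) ≈ 0.0582, P(genus R) ≈ 0.4765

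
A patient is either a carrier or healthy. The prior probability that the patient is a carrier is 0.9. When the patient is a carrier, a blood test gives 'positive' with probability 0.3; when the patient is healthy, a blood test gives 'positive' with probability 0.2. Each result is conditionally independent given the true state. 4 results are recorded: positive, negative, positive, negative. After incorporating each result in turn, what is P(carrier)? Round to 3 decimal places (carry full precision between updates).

0.939

After 'positive': P(carrier) = 0.3·0.9000 / (0.3·0.9000 + 0.2·0.1000) ≈ 0.9310
After 'negative': P(carrier) = 0.7·0.9310 / (0.7·0.9310 + 0.8·0.0690) ≈ 0.9220
After 'positive': P(carrier) = 0.3·0.9220 / (0.3·0.9220 + 0.2·0.0780) ≈ 0.9466
After 'negative': P(carrier) = 0.7·0.9466 / (0.7·0.9466 + 0.8·0.0534) ≈ 0.9394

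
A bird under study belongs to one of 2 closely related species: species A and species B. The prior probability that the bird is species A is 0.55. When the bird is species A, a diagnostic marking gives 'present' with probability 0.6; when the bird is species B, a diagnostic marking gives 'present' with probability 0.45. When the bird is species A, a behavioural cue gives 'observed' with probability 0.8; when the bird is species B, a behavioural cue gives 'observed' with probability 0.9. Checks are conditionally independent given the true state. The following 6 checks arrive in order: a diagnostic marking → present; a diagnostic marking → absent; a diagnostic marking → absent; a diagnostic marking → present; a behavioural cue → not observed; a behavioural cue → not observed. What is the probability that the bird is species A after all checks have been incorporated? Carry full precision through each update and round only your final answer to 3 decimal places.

After a diagnostic marking='present': P(species A) = 0.6·0.5500 / (0.6·0.5500 + 0.45·0.4500) ≈ 0.6197
After a diagnostic marking='absent': P(species A) = 0.4·0.6197 / (0.4·0.6197 + 0.55·0.3803) ≈ 0.5424
After a diagnostic marking='absent': P(species A) = 0.4·0.5424 / (0.4·0.5424 + 0.55·0.4576) ≈ 0.4629
After a diagnostic marking='present': P(species A) = 0.6·0.4629 / (0.6·0.4629 + 0.45·0.5371) ≈ 0.5347
After a behavioural cue='not observed': P(species A) = 0.2·0.5347 / (0.2·0.5347 + 0.1·0.4653) ≈ 0.6968
After a behavioural cue='not observed': P(species A) = 0.2·0.6968 / (0.2·0.6968 + 0.1·0.3032) ≈ 0.8213

0.821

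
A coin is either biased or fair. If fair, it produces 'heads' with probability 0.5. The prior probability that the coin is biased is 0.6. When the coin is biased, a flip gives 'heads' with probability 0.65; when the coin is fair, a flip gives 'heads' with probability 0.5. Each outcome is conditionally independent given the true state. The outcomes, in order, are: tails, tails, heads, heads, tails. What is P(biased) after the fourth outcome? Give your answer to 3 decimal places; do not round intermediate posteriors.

Apply Bayes' rule sequentially, carrying P(biased) forward.
After 'tails': P(biased) = 0.35·0.6000 / (0.35·0.6000 + 0.5·0.4000) ≈ 0.5122
After 'tails': P(biased) = 0.35·0.5122 / (0.35·0.5122 + 0.5·0.4878) ≈ 0.4236
After 'heads': P(biased) = 0.65·0.4236 / (0.65·0.4236 + 0.5·0.5764) ≈ 0.4886
After 'heads': P(biased) = 0.65·0.4886 / (0.65·0.4886 + 0.5·0.5114) ≈ 0.5540

0.554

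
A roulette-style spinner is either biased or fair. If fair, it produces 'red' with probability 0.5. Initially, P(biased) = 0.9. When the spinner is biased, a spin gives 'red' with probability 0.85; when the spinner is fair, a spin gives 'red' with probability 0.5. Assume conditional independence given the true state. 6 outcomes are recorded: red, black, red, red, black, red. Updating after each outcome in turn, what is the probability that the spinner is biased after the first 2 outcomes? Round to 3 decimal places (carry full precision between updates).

0.821

After 'red': P(biased) = 0.85·0.9000 / (0.85·0.9000 + 0.5·0.1000) ≈ 0.9387
After 'black': P(biased) = 0.15·0.9387 / (0.15·0.9387 + 0.5·0.0613) ≈ 0.8211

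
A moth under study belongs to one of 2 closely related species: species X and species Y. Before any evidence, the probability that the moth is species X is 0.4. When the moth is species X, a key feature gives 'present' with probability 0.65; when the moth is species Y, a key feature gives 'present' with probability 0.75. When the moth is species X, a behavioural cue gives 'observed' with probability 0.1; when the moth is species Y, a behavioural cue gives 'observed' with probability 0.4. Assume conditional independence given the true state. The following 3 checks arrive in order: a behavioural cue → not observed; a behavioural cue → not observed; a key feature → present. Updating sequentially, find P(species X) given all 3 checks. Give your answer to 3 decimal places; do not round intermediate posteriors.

0.565

After a behavioural cue='not observed': P(species X) = 0.9·0.4000 / (0.9·0.4000 + 0.6·0.6000) ≈ 0.5000
After a behavioural cue='not observed': P(species X) = 0.9·0.5000 / (0.9·0.5000 + 0.6·0.5000) ≈ 0.6000
After a key feature='present': P(species X) = 0.65·0.6000 / (0.65·0.6000 + 0.75·0.4000) ≈ 0.5652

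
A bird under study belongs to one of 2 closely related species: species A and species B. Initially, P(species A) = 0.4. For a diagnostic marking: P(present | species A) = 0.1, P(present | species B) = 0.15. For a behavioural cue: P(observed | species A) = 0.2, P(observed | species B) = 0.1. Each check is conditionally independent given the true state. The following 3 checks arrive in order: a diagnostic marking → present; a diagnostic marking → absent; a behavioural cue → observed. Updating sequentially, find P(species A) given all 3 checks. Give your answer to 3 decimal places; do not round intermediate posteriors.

Apply Bayes' rule sequentially, carrying P(species A) forward.
After a diagnostic marking='present': P(species A) = 0.1·0.4000 / (0.1·0.4000 + 0.15·0.6000) ≈ 0.3077
After a diagnostic marking='absent': P(species A) = 0.9·0.3077 / (0.9·0.3077 + 0.85·0.6923) ≈ 0.3200
After a behavioural cue='observed': P(species A) = 0.2·0.3200 / (0.2·0.3200 + 0.1·0.6800) ≈ 0.4848

0.485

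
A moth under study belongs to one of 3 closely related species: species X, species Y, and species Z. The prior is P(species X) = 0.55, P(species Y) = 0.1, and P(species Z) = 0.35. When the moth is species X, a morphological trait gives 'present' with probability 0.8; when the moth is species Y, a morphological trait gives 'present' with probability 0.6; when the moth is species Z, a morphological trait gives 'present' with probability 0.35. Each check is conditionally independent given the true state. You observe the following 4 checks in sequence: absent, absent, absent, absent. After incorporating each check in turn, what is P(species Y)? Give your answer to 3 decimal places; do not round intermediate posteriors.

After 'absent': normaliser = 0.2·0.5500 + 0.4·0.1000 + 0.65·0.3500; P(species X) ≈ 0.2914, P(species Y) ≈ 0.1060, P(species Z) ≈ 0.6026
After 'absent': normaliser = 0.2·0.2914 + 0.4·0.1060 + 0.65·0.6026; P(species X) ≈ 0.1184, P(species Y) ≈ 0.0861, P(species Z) ≈ 0.7956
After 'absent': normaliser = 0.2·0.1184 + 0.4·0.0861 + 0.65·0.7956; P(species X) ≈ 0.0412, P(species Y) ≈ 0.0599, P(species Z) ≈ 0.8990
After 'absent': normaliser = 0.2·0.0412 + 0.4·0.0599 + 0.65·0.8990; P(species X) ≈ 0.0134, P(species Y) ≈ 0.0388, P(species Z) ≈ 0.9478

0.039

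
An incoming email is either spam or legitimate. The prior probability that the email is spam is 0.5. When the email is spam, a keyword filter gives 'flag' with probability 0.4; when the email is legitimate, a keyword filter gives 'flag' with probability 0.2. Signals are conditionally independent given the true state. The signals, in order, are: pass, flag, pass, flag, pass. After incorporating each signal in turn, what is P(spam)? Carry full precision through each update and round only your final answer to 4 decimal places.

0.6279

After 'pass': P(spam) = 0.6·0.5000 / (0.6·0.5000 + 0.8·0.5000) ≈ 0.4286
After 'flag': P(spam) = 0.4·0.4286 / (0.4·0.4286 + 0.2·0.5714) ≈ 0.6000
After 'pass': P(spam) = 0.6·0.6000 / (0.6·0.6000 + 0.8·0.4000) ≈ 0.5294
After 'flag': P(spam) = 0.4·0.5294 / (0.4·0.5294 + 0.2·0.4706) ≈ 0.6923
After 'pass': P(spam) = 0.6·0.6923 / (0.6·0.6923 + 0.8·0.3077) ≈ 0.6279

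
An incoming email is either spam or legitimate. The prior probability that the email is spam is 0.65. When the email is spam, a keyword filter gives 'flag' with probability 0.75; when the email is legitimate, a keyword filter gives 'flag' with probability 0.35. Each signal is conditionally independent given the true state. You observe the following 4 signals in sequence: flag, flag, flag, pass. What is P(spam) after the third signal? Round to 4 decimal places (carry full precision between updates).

0.9481

After 'flag': P(spam) = 0.75·0.6500 / (0.75·0.6500 + 0.35·0.3500) ≈ 0.7992
After 'flag': P(spam) = 0.75·0.7992 / (0.75·0.7992 + 0.35·0.2008) ≈ 0.8950
After 'flag': P(spam) = 0.75·0.8950 / (0.75·0.8950 + 0.35·0.1050) ≈ 0.9481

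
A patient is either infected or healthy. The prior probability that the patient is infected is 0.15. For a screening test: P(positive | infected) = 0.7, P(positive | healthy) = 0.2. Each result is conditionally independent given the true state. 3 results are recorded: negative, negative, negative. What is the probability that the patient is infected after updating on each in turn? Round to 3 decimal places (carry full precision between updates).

0.009

Each posterior becomes the prior for the next update.
After 'negative': P(infected) = 0.3·0.1500 / (0.3·0.1500 + 0.8·0.8500) ≈ 0.0621
After 'negative': P(infected) = 0.3·0.0621 / (0.3·0.0621 + 0.8·0.9379) ≈ 0.0242
After 'negative': P(infected) = 0.3·0.0242 / (0.3·0.0242 + 0.8·0.9758) ≈ 0.0092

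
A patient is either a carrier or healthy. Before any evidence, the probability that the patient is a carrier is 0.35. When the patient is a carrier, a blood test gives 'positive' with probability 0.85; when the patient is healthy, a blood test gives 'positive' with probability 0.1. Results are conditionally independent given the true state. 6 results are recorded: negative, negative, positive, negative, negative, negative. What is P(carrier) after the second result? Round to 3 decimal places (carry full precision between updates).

0.015

Each posterior becomes the prior for the next update.
After 'negative': P(carrier) = 0.15·0.3500 / (0.15·0.3500 + 0.9·0.6500) ≈ 0.0824
After 'negative': P(carrier) = 0.15·0.0824 / (0.15·0.0824 + 0.9·0.9176) ≈ 0.0147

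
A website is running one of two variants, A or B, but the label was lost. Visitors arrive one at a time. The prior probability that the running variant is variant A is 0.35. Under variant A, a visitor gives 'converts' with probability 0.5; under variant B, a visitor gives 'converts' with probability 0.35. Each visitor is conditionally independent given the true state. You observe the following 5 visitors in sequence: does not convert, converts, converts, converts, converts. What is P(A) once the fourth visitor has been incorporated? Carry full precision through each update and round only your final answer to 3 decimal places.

Each posterior becomes the prior for the next update.
After 'does not convert': P(A) = 0.5·0.3500 / (0.5·0.3500 + 0.65·0.6500) ≈ 0.2929
After 'converts': P(A) = 0.5·0.2929 / (0.5·0.2929 + 0.35·0.7071) ≈ 0.3717
After 'converts': P(A) = 0.5·0.3717 / (0.5·0.3717 + 0.35·0.6283) ≈ 0.4581
After 'converts': P(A) = 0.5·0.4581 / (0.5·0.4581 + 0.35·0.5419) ≈ 0.5470

0.547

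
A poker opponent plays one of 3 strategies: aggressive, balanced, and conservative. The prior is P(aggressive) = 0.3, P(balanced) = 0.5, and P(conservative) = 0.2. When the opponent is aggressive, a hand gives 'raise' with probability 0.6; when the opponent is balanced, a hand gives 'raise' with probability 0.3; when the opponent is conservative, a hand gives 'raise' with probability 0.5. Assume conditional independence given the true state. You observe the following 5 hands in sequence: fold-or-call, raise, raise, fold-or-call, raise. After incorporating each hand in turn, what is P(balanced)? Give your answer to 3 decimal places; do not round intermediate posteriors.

0.285

After 'fold-or-call': normaliser = 0.4·0.3000 + 0.7·0.5000 + 0.5·0.2000; P(aggressive) ≈ 0.2105, P(balanced) ≈ 0.6140, P(conservative) ≈ 0.1754
After 'raise': normaliser = 0.6·0.2105 + 0.3·0.6140 + 0.5·0.1754; P(aggressive) ≈ 0.3172, P(balanced) ≈ 0.4626, P(conservative) ≈ 0.2203
After 'raise': normaliser = 0.6·0.3172 + 0.3·0.4626 + 0.5·0.2203; P(aggressive) ≈ 0.4333, P(balanced) ≈ 0.3159, P(conservative) ≈ 0.2508
After 'fold-or-call': normaliser = 0.4·0.4333 + 0.7·0.3159 + 0.5·0.2508; P(aggressive) ≈ 0.3334, P(balanced) ≈ 0.4254, P(conservative) ≈ 0.2412
After 'raise': normaliser = 0.6·0.3334 + 0.3·0.4254 + 0.5·0.2412; P(aggressive) ≈ 0.4463, P(balanced) ≈ 0.2847, P(conservative) ≈ 0.2690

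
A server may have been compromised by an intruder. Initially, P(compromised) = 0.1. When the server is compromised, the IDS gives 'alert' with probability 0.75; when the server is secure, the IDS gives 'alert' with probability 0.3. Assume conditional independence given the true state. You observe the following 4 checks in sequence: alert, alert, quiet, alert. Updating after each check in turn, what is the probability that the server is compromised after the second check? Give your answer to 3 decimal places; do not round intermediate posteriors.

After 'alert': P(compromised) = 0.75·0.1000 / (0.75·0.1000 + 0.3·0.9000) ≈ 0.2174
After 'alert': P(compromised) = 0.75·0.2174 / (0.75·0.2174 + 0.3·0.7826) ≈ 0.4098

0.410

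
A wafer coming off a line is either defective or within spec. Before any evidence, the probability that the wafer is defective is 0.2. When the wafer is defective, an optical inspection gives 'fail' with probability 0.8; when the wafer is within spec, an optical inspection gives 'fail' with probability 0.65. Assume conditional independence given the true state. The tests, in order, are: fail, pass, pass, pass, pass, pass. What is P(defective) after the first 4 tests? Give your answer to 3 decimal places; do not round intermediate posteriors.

0.054

After 'fail': P(defective) = 0.8·0.2000 / (0.8·0.2000 + 0.65·0.8000) ≈ 0.2353
After 'pass': P(defective) = 0.2·0.2353 / (0.2·0.2353 + 0.35·0.7647) ≈ 0.1495
After 'pass': P(defective) = 0.2·0.1495 / (0.2·0.1495 + 0.35·0.8505) ≈ 0.0913
After 'pass': P(defective) = 0.2·0.0913 / (0.2·0.0913 + 0.35·0.9087) ≈ 0.0543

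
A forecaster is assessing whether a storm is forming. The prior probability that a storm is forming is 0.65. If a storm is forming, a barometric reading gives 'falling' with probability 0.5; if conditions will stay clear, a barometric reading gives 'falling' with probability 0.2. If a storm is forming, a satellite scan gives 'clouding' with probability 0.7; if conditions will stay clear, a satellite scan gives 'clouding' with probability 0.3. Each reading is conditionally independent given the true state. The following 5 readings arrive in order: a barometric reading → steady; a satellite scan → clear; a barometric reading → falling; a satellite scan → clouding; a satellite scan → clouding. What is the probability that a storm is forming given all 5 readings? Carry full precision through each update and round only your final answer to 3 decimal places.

0.871

After a barometric reading='steady': P(storm) = 0.5·0.6500 / (0.5·0.6500 + 0.8·0.3500) ≈ 0.5372
After a satellite scan='clear': P(storm) = 0.3·0.5372 / (0.3·0.5372 + 0.7·0.4628) ≈ 0.3322
After a barometric reading='falling': P(storm) = 0.5·0.3322 / (0.5·0.3322 + 0.2·0.6678) ≈ 0.5543
After a satellite scan='clouding': P(storm) = 0.7·0.5543 / (0.7·0.5543 + 0.3·0.4457) ≈ 0.7437
After a satellite scan='clouding': P(storm) = 0.7·0.7437 / (0.7·0.7437 + 0.3·0.2563) ≈ 0.8713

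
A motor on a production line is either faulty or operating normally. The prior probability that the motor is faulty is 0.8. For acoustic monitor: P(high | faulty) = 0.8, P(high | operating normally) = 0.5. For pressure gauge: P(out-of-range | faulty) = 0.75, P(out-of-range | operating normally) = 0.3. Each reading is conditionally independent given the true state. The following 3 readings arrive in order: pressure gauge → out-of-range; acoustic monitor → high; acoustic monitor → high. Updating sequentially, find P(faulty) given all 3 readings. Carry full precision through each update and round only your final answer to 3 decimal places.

0.962

Each posterior becomes the prior for the next update.
After pressure gauge='out-of-range': P(faulty) = 0.75·0.8000 / (0.75·0.8000 + 0.3·0.2000) ≈ 0.9091
After acoustic monitor='high': P(faulty) = 0.8·0.9091 / (0.8·0.9091 + 0.5·0.0909) ≈ 0.9412
After acoustic monitor='high': P(faulty) = 0.8·0.9412 / (0.8·0.9412 + 0.5·0.0588) ≈ 0.9624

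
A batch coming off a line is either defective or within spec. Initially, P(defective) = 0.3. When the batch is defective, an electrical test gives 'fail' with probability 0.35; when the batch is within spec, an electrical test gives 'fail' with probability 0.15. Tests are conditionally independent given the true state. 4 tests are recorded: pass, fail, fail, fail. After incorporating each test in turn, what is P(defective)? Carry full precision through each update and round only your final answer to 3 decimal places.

0.806

After 'pass': P(defective) = 0.65·0.3000 / (0.65·0.3000 + 0.85·0.7000) ≈ 0.2468
After 'fail': P(defective) = 0.35·0.2468 / (0.35·0.2468 + 0.15·0.7532) ≈ 0.4333
After 'fail': P(defective) = 0.35·0.4333 / (0.35·0.4333 + 0.15·0.5667) ≈ 0.6408
After 'fail': P(defective) = 0.35·0.6408 / (0.35·0.6408 + 0.15·0.3592) ≈ 0.8063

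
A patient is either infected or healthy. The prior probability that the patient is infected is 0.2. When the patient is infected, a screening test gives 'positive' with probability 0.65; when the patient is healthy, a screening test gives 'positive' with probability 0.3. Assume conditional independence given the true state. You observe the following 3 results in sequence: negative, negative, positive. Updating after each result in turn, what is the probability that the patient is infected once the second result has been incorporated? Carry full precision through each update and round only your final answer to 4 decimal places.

After 'negative': P(infected) = 0.35·0.2000 / (0.35·0.2000 + 0.7·0.8000) ≈ 0.1111
After 'negative': P(infected) = 0.35·0.1111 / (0.35·0.1111 + 0.7·0.8889) ≈ 0.0588

0.0588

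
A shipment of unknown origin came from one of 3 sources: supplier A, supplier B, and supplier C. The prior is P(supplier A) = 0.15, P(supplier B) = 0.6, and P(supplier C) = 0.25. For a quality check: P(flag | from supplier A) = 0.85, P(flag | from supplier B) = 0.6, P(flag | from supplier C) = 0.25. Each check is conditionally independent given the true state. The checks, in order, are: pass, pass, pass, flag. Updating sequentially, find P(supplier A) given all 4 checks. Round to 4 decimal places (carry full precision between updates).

After 'pass': normaliser = 0.15·0.1500 + 0.4·0.6000 + 0.75·0.2500; P(supplier A) ≈ 0.0500, P(supplier B) ≈ 0.5333, P(supplier C) ≈ 0.4167
After 'pass': normaliser = 0.15·0.0500 + 0.4·0.5333 + 0.75·0.4167; P(supplier A) ≈ 0.0141, P(supplier B) ≈ 0.4000, P(supplier C) ≈ 0.5859
After 'pass': normaliser = 0.15·0.0141 + 0.4·0.4000 + 0.75·0.5859; P(supplier A) ≈ 0.0035, P(supplier B) ≈ 0.2660, P(supplier C) ≈ 0.7305
After 'flag': normaliser = 0.85·0.0035 + 0.6·0.2660 + 0.25·0.7305; P(supplier A) ≈ 0.0086, P(supplier B) ≈ 0.4623, P(supplier C) ≈ 0.5291

0.0086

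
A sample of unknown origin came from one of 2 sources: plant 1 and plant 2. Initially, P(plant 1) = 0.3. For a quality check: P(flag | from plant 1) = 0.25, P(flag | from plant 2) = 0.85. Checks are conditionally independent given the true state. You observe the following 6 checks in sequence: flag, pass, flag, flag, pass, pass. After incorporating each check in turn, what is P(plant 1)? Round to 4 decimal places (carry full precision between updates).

0.5768

After 'flag': P(plant 1) = 0.25·0.3000 / (0.25·0.3000 + 0.85·0.7000) ≈ 0.1119
After 'pass': P(plant 1) = 0.75·0.1119 / (0.75·0.1119 + 0.15·0.8881) ≈ 0.3866
After 'flag': P(plant 1) = 0.25·0.3866 / (0.25·0.3866 + 0.85·0.6134) ≈ 0.1564
After 'flag': P(plant 1) = 0.25·0.1564 / (0.25·0.1564 + 0.85·0.8436) ≈ 0.0517
After 'pass': P(plant 1) = 0.75·0.0517 / (0.75·0.0517 + 0.15·0.9483) ≈ 0.2142
After 'pass': P(plant 1) = 0.75·0.2142 / (0.75·0.2142 + 0.15·0.7858) ≈ 0.5768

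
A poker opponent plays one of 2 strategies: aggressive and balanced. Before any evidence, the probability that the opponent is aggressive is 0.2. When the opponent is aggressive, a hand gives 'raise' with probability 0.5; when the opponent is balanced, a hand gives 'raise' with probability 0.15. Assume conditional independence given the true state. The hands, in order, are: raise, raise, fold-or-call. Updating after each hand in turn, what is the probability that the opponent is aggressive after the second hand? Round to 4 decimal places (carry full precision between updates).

0.7353

After 'raise': P(aggressive) = 0.5·0.2000 / (0.5·0.2000 + 0.15·0.8000) ≈ 0.4545
After 'raise': P(aggressive) = 0.5·0.4545 / (0.5·0.4545 + 0.15·0.5455) ≈ 0.7353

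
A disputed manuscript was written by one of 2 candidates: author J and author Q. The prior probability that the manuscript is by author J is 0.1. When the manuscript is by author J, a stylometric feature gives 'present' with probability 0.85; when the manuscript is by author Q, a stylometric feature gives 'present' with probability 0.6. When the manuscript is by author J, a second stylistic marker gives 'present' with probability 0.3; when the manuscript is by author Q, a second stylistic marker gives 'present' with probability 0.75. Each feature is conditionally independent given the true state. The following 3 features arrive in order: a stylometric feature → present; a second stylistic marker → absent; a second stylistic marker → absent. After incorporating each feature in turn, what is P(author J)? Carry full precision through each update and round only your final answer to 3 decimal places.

0.552

After a stylometric feature='present': P(author J) = 0.85·0.1000 / (0.85·0.1000 + 0.6·0.9000) ≈ 0.1360
After a second stylistic marker='absent': P(author J) = 0.7·0.1360 / (0.7·0.1360 + 0.25·0.8640) ≈ 0.3059
After a second stylistic marker='absent': P(author J) = 0.7·0.3059 / (0.7·0.3059 + 0.25·0.6941) ≈ 0.5524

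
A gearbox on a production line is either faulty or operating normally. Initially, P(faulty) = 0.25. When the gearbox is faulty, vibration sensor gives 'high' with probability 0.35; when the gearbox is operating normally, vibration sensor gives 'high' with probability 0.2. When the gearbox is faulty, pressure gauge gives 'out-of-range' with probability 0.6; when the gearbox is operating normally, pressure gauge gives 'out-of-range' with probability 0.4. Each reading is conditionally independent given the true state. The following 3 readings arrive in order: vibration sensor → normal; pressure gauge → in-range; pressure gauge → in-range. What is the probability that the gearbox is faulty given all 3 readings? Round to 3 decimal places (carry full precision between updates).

0.107

Each posterior becomes the prior for the next update.
After vibration sensor='normal': P(faulty) = 0.65·0.2500 / (0.65·0.2500 + 0.8·0.7500) ≈ 0.2131
After pressure gauge='in-range': P(faulty) = 0.4·0.2131 / (0.4·0.2131 + 0.6·0.7869) ≈ 0.1529
After pressure gauge='in-range': P(faulty) = 0.4·0.1529 / (0.4·0.1529 + 0.6·0.8471) ≈ 0.1074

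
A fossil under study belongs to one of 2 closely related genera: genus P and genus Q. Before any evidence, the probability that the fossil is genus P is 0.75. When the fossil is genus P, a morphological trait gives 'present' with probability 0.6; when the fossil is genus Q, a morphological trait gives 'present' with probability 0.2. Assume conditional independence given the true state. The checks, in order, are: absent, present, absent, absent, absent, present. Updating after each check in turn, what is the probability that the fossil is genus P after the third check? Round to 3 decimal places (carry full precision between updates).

After 'absent': P(genus P) = 0.4·0.7500 / (0.4·0.7500 + 0.8·0.2500) ≈ 0.6000
After 'present': P(genus P) = 0.6·0.6000 / (0.6·0.6000 + 0.2·0.4000) ≈ 0.8182
After 'absent': P(genus P) = 0.4·0.8182 / (0.4·0.8182 + 0.8·0.1818) ≈ 0.6923

0.692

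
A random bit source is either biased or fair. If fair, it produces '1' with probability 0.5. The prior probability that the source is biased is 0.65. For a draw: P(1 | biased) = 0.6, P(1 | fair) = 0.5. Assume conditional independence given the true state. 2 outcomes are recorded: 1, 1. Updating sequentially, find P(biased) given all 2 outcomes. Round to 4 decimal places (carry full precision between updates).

0.7278

After '1': P(biased) = 0.6·0.6500 / (0.6·0.6500 + 0.5·0.3500) ≈ 0.6903
After '1': P(biased) = 0.6·0.6903 / (0.6·0.6903 + 0.5·0.3097) ≈ 0.7278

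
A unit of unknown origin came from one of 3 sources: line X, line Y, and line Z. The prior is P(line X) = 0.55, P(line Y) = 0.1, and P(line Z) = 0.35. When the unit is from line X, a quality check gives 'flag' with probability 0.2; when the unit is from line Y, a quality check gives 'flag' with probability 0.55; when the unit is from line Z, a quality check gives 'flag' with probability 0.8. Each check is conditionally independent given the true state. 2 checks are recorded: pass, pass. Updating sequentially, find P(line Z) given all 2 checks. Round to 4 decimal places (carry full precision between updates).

After 'pass': normaliser = 0.8·0.5500 + 0.45·0.1000 + 0.2·0.3500; P(line X) ≈ 0.7928, P(line Y) ≈ 0.0811, P(line Z) ≈ 0.1261
After 'pass': normaliser = 0.8·0.7928 + 0.45·0.0811 + 0.2·0.1261; P(line X) ≈ 0.9113, P(line Y) ≈ 0.0524, P(line Z) ≈ 0.0362

0.0362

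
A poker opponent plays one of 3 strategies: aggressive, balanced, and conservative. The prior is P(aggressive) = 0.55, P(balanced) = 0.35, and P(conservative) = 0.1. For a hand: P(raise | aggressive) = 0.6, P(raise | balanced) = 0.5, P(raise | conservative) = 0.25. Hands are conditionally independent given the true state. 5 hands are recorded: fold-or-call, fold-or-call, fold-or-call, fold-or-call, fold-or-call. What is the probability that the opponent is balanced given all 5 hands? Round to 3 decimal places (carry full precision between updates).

After 'fold-or-call': normaliser = 0.4·0.5500 + 0.5·0.3500 + 0.75·0.1000; P(aggressive) ≈ 0.4681, P(balanced) ≈ 0.3723, P(conservative) ≈ 0.1596
After 'fold-or-call': normaliser = 0.4·0.4681 + 0.5·0.3723 + 0.75·0.1596; P(aggressive) ≈ 0.3797, P(balanced) ≈ 0.3776, P(conservative) ≈ 0.2427
After 'fold-or-call': normaliser = 0.4·0.3797 + 0.5·0.3776 + 0.75·0.2427; P(aggressive) ≈ 0.2906, P(balanced) ≈ 0.3612, P(conservative) ≈ 0.3483
After 'fold-or-call': normaliser = 0.4·0.2906 + 0.5·0.3612 + 0.75·0.3483; P(aggressive) ≈ 0.2083, P(balanced) ≈ 0.3236, P(conservative) ≈ 0.4681
After 'fold-or-call': normaliser = 0.4·0.2083 + 0.5·0.3236 + 0.75·0.4681; P(aggressive) ≈ 0.1398, P(balanced) ≈ 0.2714, P(conservative) ≈ 0.5888

0.271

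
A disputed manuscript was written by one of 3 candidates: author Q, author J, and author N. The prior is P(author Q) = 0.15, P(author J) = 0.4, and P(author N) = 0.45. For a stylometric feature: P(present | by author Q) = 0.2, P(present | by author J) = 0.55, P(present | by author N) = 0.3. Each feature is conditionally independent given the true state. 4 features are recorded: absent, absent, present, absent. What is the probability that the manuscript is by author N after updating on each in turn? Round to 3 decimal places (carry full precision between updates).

0.567

After 'absent': normaliser = 0.8·0.1500 + 0.45·0.4000 + 0.7·0.4500; P(author Q) ≈ 0.1951, P(author J) ≈ 0.2927, P(author N) ≈ 0.5122
After 'absent': normaliser = 0.8·0.1951 + 0.45·0.2927 + 0.7·0.5122; P(author Q) ≈ 0.2415, P(author J) ≈ 0.2038, P(author N) ≈ 0.5547
After 'present': normaliser = 0.2·0.2415 + 0.55·0.2038 + 0.3·0.5547; P(author Q) ≈ 0.1478, P(author J) ≈ 0.3430, P(author N) ≈ 0.5092
After 'absent': normaliser = 0.8·0.1478 + 0.45·0.3430 + 0.7·0.5092; P(author Q) ≈ 0.1880, P(author J) ≈ 0.2453, P(author N) ≈ 0.5667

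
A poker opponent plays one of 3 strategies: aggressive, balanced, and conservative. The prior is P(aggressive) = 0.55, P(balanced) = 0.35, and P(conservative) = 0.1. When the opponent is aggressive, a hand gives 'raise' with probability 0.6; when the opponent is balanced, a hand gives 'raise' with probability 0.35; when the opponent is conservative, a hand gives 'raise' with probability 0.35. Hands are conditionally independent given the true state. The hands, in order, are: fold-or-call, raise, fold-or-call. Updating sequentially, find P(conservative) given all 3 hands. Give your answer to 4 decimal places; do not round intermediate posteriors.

0.1239

Each posterior becomes the prior for the next update.
After 'fold-or-call': normaliser = 0.4·0.5500 + 0.65·0.3500 + 0.65·0.1000; P(aggressive) ≈ 0.4293, P(balanced) ≈ 0.4439, P(conservative) ≈ 0.1268
After 'raise': normaliser = 0.6·0.4293 + 0.35·0.4439 + 0.35·0.1268; P(aggressive) ≈ 0.5632, P(balanced) ≈ 0.3397, P(conservative) ≈ 0.0971
After 'fold-or-call': normaliser = 0.4·0.5632 + 0.65·0.3397 + 0.65·0.0971; P(aggressive) ≈ 0.4424, P(balanced) ≈ 0.4337, P(conservative) ≈ 0.1239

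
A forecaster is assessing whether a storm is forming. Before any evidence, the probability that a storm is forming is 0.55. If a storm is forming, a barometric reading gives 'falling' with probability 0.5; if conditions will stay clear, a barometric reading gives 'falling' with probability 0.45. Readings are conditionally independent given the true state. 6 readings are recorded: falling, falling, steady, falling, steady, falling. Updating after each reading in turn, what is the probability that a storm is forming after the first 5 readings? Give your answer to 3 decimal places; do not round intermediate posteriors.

0.581

After 'falling': P(storm) = 0.5·0.5500 / (0.5·0.5500 + 0.45·0.4500) ≈ 0.5759
After 'falling': P(storm) = 0.5·0.5759 / (0.5·0.5759 + 0.45·0.4241) ≈ 0.6014
After 'steady': P(storm) = 0.5·0.6014 / (0.5·0.6014 + 0.55·0.3986) ≈ 0.5784
After 'falling': P(storm) = 0.5·0.5784 / (0.5·0.5784 + 0.45·0.4216) ≈ 0.6038
After 'steady': P(storm) = 0.5·0.6038 / (0.5·0.6038 + 0.55·0.3962) ≈ 0.5808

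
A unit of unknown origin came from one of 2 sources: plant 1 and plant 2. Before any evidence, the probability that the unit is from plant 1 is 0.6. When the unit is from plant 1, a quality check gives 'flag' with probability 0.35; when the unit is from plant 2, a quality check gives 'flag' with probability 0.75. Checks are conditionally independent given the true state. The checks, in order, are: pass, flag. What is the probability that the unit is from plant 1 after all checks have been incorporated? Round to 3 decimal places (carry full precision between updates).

After 'pass': P(plant 1) = 0.65·0.6000 / (0.65·0.6000 + 0.25·0.4000) ≈ 0.7959
After 'flag': P(plant 1) = 0.35·0.7959 / (0.35·0.7959 + 0.75·0.2041) ≈ 0.6454

0.645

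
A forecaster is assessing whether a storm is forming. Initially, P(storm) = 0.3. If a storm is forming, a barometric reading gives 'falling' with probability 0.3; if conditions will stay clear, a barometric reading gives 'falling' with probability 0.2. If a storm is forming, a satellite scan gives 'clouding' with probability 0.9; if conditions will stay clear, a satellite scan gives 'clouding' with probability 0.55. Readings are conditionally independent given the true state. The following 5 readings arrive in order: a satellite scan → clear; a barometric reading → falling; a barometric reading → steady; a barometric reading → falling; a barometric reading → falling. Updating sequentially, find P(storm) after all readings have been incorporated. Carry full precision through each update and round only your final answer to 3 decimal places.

Each posterior becomes the prior for the next update.
After a satellite scan='clear': P(storm) = 0.1·0.3000 / (0.1·0.3000 + 0.45·0.7000) ≈ 0.0870
After a barometric reading='falling': P(storm) = 0.3·0.0870 / (0.3·0.0870 + 0.2·0.9130) ≈ 0.1250
After a barometric reading='steady': P(storm) = 0.7·0.1250 / (0.7·0.1250 + 0.8·0.8750) ≈ 0.1111
After a barometric reading='falling': P(storm) = 0.3·0.1111 / (0.3·0.1111 + 0.2·0.8889) ≈ 0.1579
After a barometric reading='falling': P(storm) = 0.3·0.1579 / (0.3·0.1579 + 0.2·0.8421) ≈ 0.2195

0.220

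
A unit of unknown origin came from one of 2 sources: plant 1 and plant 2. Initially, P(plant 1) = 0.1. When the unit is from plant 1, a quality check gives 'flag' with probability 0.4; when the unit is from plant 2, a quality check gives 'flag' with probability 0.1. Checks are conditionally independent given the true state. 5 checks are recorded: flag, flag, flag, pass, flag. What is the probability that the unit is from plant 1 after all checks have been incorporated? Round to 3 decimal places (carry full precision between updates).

Apply Bayes' rule sequentially, carrying P(plant 1) forward.
After 'flag': P(plant 1) = 0.4·0.1000 / (0.4·0.1000 + 0.1·0.9000) ≈ 0.3077
After 'flag': P(plant 1) = 0.4·0.3077 / (0.4·0.3077 + 0.1·0.6923) ≈ 0.6400
After 'flag': P(plant 1) = 0.4·0.6400 / (0.4·0.6400 + 0.1·0.3600) ≈ 0.8767
After 'pass': P(plant 1) = 0.6·0.8767 / (0.6·0.8767 + 0.9·0.1233) ≈ 0.8258
After 'flag': P(plant 1) = 0.4·0.8258 / (0.4·0.8258 + 0.1·0.1742) ≈ 0.9499

0.950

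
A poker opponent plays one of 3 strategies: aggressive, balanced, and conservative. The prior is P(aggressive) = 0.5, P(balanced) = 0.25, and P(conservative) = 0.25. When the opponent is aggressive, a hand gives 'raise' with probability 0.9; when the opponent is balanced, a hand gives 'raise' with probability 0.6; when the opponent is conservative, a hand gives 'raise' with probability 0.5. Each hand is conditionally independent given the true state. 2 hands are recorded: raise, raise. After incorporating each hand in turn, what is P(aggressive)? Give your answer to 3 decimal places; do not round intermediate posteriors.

0.726

Apply Bayes' rule sequentially, carrying P(aggressive) forward.
After 'raise': normaliser = 0.9·0.5000 + 0.6·0.2500 + 0.5·0.2500; P(aggressive) ≈ 0.6207, P(balanced) ≈ 0.2069, P(conservative) ≈ 0.1724
After 'raise': normaliser = 0.9·0.6207 + 0.6·0.2069 + 0.5·0.1724; P(aggressive) ≈ 0.7265, P(balanced) ≈ 0.1614, P(conservative) ≈ 0.1121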